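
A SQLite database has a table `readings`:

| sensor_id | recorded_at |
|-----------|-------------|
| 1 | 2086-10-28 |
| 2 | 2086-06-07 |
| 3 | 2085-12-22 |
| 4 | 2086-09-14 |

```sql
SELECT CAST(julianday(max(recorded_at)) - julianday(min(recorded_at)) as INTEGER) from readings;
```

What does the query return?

310

MIN = 2085-12-22, MAX = 2086-10-28.
9 days remain in December 2085 after the 22nd (31 − 22).
Full months from January 2086 through September 2086 contribute their day counts.
Then 28 days into October 2086.
Total: 9 + 31 + 28 + 31 + 30 + 31 + 30 + 31 + 31 + 30 + 28 = 310.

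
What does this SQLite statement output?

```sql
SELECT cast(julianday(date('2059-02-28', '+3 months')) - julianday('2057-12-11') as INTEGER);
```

533

Adding +3 months to 2059-02-28 gives 2059-05-28.
20 days remain in December 2057 after the 11th (31 − 11).
Full months from January 2058 through April 2059 contribute their day counts.
Then 28 days into May 2059.
Total: 20 + 31 + 28 + 31 + 30 + 31 + 30 + 31 + 31 + 30 + 31 + 30 + 31 + 31 + 28 + 31 + 30 + 28 = 533.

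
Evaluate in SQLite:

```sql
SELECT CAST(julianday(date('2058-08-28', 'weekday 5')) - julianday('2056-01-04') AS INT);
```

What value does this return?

969

`weekday 5` advances to the next Friday; 2058-08-28 is a Wednesday, so it moves forward to 2058-08-30.
27 days remain in January 2056 after the 4th (31 − 4).
Full months from February 2056 through July 2058 contribute their day counts.
Then 30 days into August 2058.
Total: 27 + 29 + 31 + 30 + 31 + 30 + 31 + 31 + 30 + 31 + 30 + 31 + 31 + 28 + 31 + 30 + 31 + 30 + 31 + 31 + 30 + 31 + 30 + 31 + 31 + 28 + 31 + 30 + 31 + 30 + 31 + 30 = 969.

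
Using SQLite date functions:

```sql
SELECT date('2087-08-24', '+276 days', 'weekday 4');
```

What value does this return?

Applying '+276 days' to 2087-08-24: counting 276 days forward gives 2088-05-26.
`weekday 4` advances to the next Thursday; 2088-05-26 is a Wednesday, so it moves forward to 2088-05-27.

2088-05-27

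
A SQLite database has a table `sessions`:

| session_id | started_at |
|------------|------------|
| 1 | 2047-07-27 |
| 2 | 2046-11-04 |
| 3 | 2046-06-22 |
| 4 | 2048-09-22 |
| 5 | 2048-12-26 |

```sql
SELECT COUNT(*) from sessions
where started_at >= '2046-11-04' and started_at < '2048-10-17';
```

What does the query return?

Rows in [2046-11-04, 2048-10-17): 2047-07-27, 2046-11-04, 2048-09-22 → 3 rows.

3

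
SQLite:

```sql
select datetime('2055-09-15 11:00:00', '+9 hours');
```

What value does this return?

+9 hours from 2055-09-15 11:00:00 is 2055-09-15 20:00:00.

2055-09-15 20:00:00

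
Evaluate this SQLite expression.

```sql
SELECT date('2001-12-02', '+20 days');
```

2001-12-22

Advancing 20 more days within December lands on 2001-12-22.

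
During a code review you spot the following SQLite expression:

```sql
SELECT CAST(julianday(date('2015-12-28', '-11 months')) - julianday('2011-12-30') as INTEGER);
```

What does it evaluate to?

Adding -11 months to 2015-12-28 gives 2015-01-28.
1 day remains in December 2011 after the 30th (31 − 30).
Full months from January 2012 through December 2014 contribute their day counts.
Then 28 days into January 2015.
Total: 1 + 31 + 29 + 31 + 30 + 31 + 30 + 31 + 31 + 30 + 31 + 30 + 31 + 31 + 28 + 31 + 30 + 31 + 30 + 31 + 31 + 30 + 31 + 30 + 31 + 31 + 28 + 31 + 30 + 31 + 30 + 31 + 31 + 30 + 31 + 30 + 31 + 28 = 1125.

1125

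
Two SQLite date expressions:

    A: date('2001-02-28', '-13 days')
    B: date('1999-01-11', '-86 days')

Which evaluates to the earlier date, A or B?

A = 2001-02-15.
B = 1998-10-17.
B is earlier.

B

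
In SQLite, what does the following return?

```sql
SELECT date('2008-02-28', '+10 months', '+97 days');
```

2009-04-04

Adding +10 months to 2008-02-28 gives 2008-12-28.
Applying '+97 days' to 2008-12-28: counting 97 days forward gives 2009-04-04.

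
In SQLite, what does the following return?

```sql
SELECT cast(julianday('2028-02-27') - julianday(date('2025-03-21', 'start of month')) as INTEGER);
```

`start of month` rewinds 2025-03-21 to 2025-03-01.
30 days remain in March 2025 after the 1st (31 − 1).
Full months from April 2025 through January 2028 contribute their day counts.
Then 27 days into February 2028.
Total: 30 + 30 + 31 + 30 + 31 + 31 + 30 + 31 + 30 + 31 + 31 + 28 + 31 + 30 + 31 + 30 + 31 + 31 + 30 + 31 + 30 + 31 + 31 + 28 + 31 + 30 + 31 + 30 + 31 + 31 + 30 + 31 + 30 + 31 + 31 + 27 = 1093.

1093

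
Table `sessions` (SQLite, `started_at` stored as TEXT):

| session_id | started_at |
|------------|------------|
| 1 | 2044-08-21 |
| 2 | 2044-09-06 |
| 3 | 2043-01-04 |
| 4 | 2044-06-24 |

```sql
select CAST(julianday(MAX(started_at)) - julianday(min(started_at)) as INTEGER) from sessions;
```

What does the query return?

MIN = 2043-01-04, MAX = 2044-09-06.
27 days remain in January 2043 after the 4th (31 − 4).
Full months from February 2043 through August 2044 contribute their day counts.
Then 6 days into September 2044.
Total: 27 + 28 + 31 + 30 + 31 + 30 + 31 + 31 + 30 + 31 + 30 + 31 + 31 + 29 + 31 + 30 + 31 + 30 + 31 + 31 + 6 = 611.

611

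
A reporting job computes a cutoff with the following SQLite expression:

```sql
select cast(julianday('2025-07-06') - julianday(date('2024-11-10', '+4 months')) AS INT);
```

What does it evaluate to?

Adding +4 months to 2024-11-10 gives 2025-03-10.
21 days remain in March 2025 after the 10th (31 − 10).
April 2025: 30 days.
May 2025: 31 days.
June 2025: 30 days.
Then 6 days into July 2025.
Total: 21 + 30 + 31 + 30 + 6 = 118.

118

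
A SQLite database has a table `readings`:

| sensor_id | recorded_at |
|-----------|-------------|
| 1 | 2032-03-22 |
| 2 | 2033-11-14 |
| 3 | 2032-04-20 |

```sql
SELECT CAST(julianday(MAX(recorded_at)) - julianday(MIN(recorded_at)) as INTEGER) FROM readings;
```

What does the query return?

MIN = 2032-03-22, MAX = 2033-11-14.
9 days remain in March 2032 after the 22nd (31 − 22).
Full months from April 2032 through October 2033 contribute their day counts.
Then 14 days into November 2033.
Total: 9 + 30 + 31 + 30 + 31 + 31 + 30 + 31 + 30 + 31 + 31 + 28 + 31 + 30 + 31 + 30 + 31 + 31 + 30 + 31 + 14 = 602.

602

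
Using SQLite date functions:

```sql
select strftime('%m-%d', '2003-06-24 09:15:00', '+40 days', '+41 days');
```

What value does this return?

09-13

First apply '+40 days', '+41 days': 2003-06-24 09:15:00 → 2003-09-13 09:15:00.
`%m-%d` extracts the month-day: 09-13.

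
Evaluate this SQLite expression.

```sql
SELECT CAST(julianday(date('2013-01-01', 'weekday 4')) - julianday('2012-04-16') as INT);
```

262

`weekday 4` advances to the next Thursday; 2013-01-01 is a Tuesday, so it moves forward to 2013-01-03.
14 days remain in April 2012 after the 16th (30 − 16).
Full months from May 2012 through December 2012 contribute their day counts.
Then 3 days into January 2013.
Total: 14 + 31 + 30 + 31 + 31 + 30 + 31 + 30 + 31 + 3 = 262.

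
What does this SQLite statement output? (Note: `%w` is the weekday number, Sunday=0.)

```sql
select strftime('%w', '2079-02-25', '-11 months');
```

First apply '-11 months': 2079-02-25 → 2078-03-25.
2078-03-25 is a Friday; with Sunday=0 that is 5.

5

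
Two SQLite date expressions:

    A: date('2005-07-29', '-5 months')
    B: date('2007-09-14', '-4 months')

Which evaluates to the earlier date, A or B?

A

A = 2005-03-01.
B = 2007-05-14.
A is earlier.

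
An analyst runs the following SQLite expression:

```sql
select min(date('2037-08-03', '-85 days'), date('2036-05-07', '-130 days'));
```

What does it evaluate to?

2035-12-29

date('2037-08-03', '-85 days') → 2037-05-10.
date('2036-05-07', '-130 days') → 2035-12-29.
Earlier of the two is 2035-12-29.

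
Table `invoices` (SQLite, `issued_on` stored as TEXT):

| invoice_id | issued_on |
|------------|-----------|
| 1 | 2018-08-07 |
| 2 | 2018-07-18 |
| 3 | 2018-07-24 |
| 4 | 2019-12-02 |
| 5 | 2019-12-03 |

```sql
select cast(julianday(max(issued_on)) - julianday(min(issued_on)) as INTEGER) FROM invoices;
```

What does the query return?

MIN = 2018-07-18, MAX = 2019-12-03.
13 days remain in July 2018 after the 18th (31 − 18).
Full months from August 2018 through November 2019 contribute their day counts.
Then 3 days into December 2019.
Total: 13 + 31 + 30 + 31 + 30 + 31 + 31 + 28 + 31 + 30 + 31 + 30 + 31 + 31 + 30 + 31 + 30 + 3 = 503.

503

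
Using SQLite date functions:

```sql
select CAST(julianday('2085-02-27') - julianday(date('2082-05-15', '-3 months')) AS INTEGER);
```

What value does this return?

1108

Adding -3 months to 2082-05-15 gives 2082-02-15.
13 days remain in February 2082 after the 15th (28 − 15).
Full months from March 2082 through January 2085 contribute their day counts.
Then 27 days into February 2085.
Total: 13 + 31 + 30 + 31 + 30 + 31 + 31 + 30 + 31 + 30 + 31 + 31 + 28 + 31 + 30 + 31 + 30 + 31 + 31 + 30 + 31 + 30 + 31 + 31 + 29 + 31 + 30 + 31 + 30 + 31 + 31 + 30 + 31 + 30 + 31 + 31 + 27 = 1108.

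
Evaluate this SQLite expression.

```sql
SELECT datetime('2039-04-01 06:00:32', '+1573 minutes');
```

2039-04-02 08:13:32

1573 minutes = 26h 13m; +1573 minutes from 2039-04-01 06:00:32 is 2039-04-02 08:13:32 (crosses midnight).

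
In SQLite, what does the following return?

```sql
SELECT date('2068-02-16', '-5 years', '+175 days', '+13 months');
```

2064-09-10

Adding -5 years to 2068-02-16 gives 2063-02-16.
Applying '+175 days' to 2063-02-16: counting 175 days forward gives 2063-08-10.
Adding +13 months to 2063-08-10 gives 2064-09-10.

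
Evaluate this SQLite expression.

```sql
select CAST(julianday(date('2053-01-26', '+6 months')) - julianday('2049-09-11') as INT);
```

1414

Adding +6 months to 2053-01-26 gives 2053-07-26.
19 days remain in September 2049 after the 11th (30 − 11).
Full months from October 2049 through June 2053 contribute their day counts.
Then 26 days into July 2053.
Total: 19 + 31 + 30 + 31 + 31 + 28 + 31 + 30 + 31 + 30 + 31 + 31 + 30 + 31 + 30 + 31 + 31 + 28 + 31 + 30 + 31 + 30 + 31 + 31 + 30 + 31 + 30 + 31 + 31 + 29 + 31 + 30 + 31 + 30 + 31 + 31 + 30 + 31 + 30 + 31 + 31 + 28 + 31 + 30 + 31 + 30 + 26 = 1414.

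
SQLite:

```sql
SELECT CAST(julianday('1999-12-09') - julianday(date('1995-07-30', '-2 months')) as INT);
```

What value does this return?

Adding -2 months to 1995-07-30 gives 1995-05-30.
1 day remains in May 1995 after the 30th (31 − 30).
Full months from June 1995 through November 1999 contribute their day counts.
Then 9 days into December 1999.
Total: 1 + 30 + 31 + 31 + 30 + 31 + 30 + 31 + 31 + 29 + 31 + 30 + 31 + 30 + 31 + 31 + 30 + 31 + 30 + 31 + 31 + 28 + 31 + 30 + 31 + 30 + 31 + 31 + 30 + 31 + 30 + 31 + 31 + 28 + 31 + 30 + 31 + 30 + 31 + 31 + 30 + 31 + 30 + 31 + 31 + 28 + 31 + 30 + 31 + 30 + 31 + 31 + 30 + 31 + 30 + 9 = 1654.

1654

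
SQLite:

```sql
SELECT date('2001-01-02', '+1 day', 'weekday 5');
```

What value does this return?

Advancing 1 more day within January lands on 2001-01-03.
`weekday 5` advances to the next Friday; 2001-01-03 is a Wednesday, so it moves forward to 2001-01-05.

2001-01-05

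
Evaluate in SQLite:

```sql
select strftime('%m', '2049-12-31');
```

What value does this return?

12

`%m` extracts the 2-digit month (01-12): 12.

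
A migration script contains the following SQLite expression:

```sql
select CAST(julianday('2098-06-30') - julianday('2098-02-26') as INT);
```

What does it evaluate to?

124

2 days remain in February 2098 after the 26th (28 − 26).
March 2098: 31 days.
April 2098: 30 days.
May 2098: 31 days.
Then 30 days into June 2098.
Total: 2 + 31 + 30 + 31 + 30 = 124.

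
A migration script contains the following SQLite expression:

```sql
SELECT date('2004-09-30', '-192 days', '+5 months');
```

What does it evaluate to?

Applying '-192 days' to 2004-09-30: counting 192 days back gives 2004-03-22.
Adding +5 months to 2004-03-22 gives 2004-08-22.

2004-08-22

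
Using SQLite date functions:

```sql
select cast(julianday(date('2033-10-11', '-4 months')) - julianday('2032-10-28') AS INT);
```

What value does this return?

226

Adding -4 months to 2033-10-11 gives 2033-06-11.
3 days remain in October 2032 after the 28th (31 − 28).
Full months from November 2032 through May 2033 contribute their day counts.
Then 11 days into June 2033.
Total: 3 + 30 + 31 + 31 + 28 + 31 + 30 + 31 + 11 = 226.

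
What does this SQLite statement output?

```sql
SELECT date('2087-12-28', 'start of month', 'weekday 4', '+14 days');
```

`start of month` rewinds 2087-12-28 to 2087-12-01.
`weekday 4` advances to the next Thursday; 2087-12-01 is a Monday, so it moves forward to 2087-12-04.
Advancing 14 more days within December lands on 2087-12-18.

2087-12-18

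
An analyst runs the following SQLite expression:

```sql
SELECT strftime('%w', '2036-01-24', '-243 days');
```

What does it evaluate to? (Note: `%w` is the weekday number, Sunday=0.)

First apply '-243 days': 2036-01-24 → 2035-05-26.
2035-05-26 is a Saturday; with Sunday=0 that is 6.

6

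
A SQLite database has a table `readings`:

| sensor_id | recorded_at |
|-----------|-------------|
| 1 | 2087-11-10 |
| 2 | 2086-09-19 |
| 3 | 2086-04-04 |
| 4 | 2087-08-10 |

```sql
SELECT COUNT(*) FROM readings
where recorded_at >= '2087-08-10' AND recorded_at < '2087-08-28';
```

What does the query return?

1

Rows in [2087-08-10, 2087-08-28): 2087-08-10 → 1 row.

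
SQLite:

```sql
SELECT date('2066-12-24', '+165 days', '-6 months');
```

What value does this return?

Applying '+165 days' to 2066-12-24: counting 165 days forward gives 2067-06-07.
Adding -6 months to 2067-06-07 gives 2066-12-07.

2066-12-07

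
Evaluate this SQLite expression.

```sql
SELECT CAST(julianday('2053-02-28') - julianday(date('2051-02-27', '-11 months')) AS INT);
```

Adding -11 months to 2051-02-27 gives 2050-03-27.
4 days remain in March 2050 after the 27th (31 − 27).
Full months from April 2050 through January 2053 contribute their day counts.
Then 28 days into February 2053.
Total: 4 + 30 + 31 + 30 + 31 + 31 + 30 + 31 + 30 + 31 + 31 + 28 + 31 + 30 + 31 + 30 + 31 + 31 + 30 + 31 + 30 + 31 + 31 + 29 + 31 + 30 + 31 + 30 + 31 + 31 + 30 + 31 + 30 + 31 + 31 + 28 = 1069.

1069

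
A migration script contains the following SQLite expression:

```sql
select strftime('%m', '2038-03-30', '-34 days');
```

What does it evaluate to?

02

First apply '-34 days': 2038-03-30 → 2038-02-24.
`%m` extracts the 2-digit month (01-12): 02.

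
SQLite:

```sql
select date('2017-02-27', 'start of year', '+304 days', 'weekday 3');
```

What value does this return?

`start of year` rewinds 2017-02-27 to 2017-01-01.
Applying '+304 days' to 2017-01-01: counting 304 days forward gives 2017-11-01.
`weekday 3` advances to the next Wednesday; 2017-11-01 is already a Wednesday, so it stays at 2017-11-01.

2017-11-01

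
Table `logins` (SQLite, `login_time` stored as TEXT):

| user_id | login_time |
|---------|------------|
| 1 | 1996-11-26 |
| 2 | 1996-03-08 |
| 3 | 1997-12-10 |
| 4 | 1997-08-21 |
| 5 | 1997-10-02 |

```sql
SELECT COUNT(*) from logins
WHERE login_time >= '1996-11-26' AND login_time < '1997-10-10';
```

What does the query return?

3

Rows in [1996-11-26, 1997-10-10): 1996-11-26, 1997-08-21, 1997-10-02 → 3 rows.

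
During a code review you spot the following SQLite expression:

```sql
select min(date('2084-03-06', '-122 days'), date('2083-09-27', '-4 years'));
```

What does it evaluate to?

date('2084-03-06', '-122 days') → 2083-11-05.
date('2083-09-27', '-4 years') → 2079-09-27.
Earlier of the two is 2079-09-27.

2079-09-27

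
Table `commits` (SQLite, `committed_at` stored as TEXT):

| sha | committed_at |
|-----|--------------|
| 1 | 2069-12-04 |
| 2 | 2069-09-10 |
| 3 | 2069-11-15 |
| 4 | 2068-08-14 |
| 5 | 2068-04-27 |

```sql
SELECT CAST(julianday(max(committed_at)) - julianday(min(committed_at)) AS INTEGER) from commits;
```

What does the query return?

MIN = 2068-04-27, MAX = 2069-12-04.
3 days remain in April 2068 after the 27th (30 − 27).
Full months from May 2068 through November 2069 contribute their day counts.
Then 4 days into December 2069.
Total: 3 + 31 + 30 + 31 + 31 + 30 + 31 + 30 + 31 + 31 + 28 + 31 + 30 + 31 + 30 + 31 + 31 + 30 + 31 + 30 + 4 = 586.

586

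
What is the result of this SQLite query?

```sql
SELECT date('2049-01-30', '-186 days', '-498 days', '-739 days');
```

Applying '-186 days' to 2049-01-30: counting 186 days back gives 2048-07-28.
Applying '-498 days' to 2048-07-28: counting 498 days back gives 2047-03-18.
Applying '-739 days' to 2047-03-18: counting 739 days back gives 2045-03-09.

2045-03-09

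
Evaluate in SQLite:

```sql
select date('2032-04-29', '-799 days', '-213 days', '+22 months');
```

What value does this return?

2031-05-22

Applying '-799 days' to 2032-04-29: counting 799 days back gives 2030-02-20.
Applying '-213 days' to 2030-02-20: counting 213 days back gives 2029-07-22.
Adding +22 months to 2029-07-22 gives 2031-05-22.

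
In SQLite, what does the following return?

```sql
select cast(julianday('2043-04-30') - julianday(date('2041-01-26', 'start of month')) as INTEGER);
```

`start of month` rewinds 2041-01-26 to 2041-01-01.
30 days remain in January 2041 after the 1st (31 − 1).
Full months from February 2041 through March 2043 contribute their day counts.
Then 30 days into April 2043.
Total: 30 + 28 + 31 + 30 + 31 + 30 + 31 + 31 + 30 + 31 + 30 + 31 + 31 + 28 + 31 + 30 + 31 + 30 + 31 + 31 + 30 + 31 + 30 + 31 + 31 + 28 + 31 + 30 = 849.

849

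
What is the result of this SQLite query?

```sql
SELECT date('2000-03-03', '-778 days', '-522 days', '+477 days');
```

Applying '-778 days' to 2000-03-03: counting 778 days back gives 1998-01-15.
Applying '-522 days' to 1998-01-15: counting 522 days back gives 1996-08-11.
Applying '+477 days' to 1996-08-11: counting 477 days forward gives 1997-12-01.

1997-12-01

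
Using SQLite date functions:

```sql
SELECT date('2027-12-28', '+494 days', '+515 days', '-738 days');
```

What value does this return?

Applying '+494 days' to 2027-12-28: counting 494 days forward gives 2029-05-05.
Applying '+515 days' to 2029-05-05: counting 515 days forward gives 2030-10-02.
Applying '-738 days' to 2030-10-02: counting 738 days back gives 2028-09-24.

2028-09-24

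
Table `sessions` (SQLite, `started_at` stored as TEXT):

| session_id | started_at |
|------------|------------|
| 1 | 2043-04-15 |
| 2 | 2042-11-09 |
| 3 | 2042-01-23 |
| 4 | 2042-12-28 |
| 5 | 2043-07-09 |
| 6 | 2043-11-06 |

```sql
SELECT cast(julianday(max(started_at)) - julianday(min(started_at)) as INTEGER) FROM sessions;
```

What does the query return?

MIN = 2042-01-23, MAX = 2043-11-06.
8 days remain in January 2042 after the 23rd (31 − 23).
Full months from February 2042 through October 2043 contribute their day counts.
Then 6 days into November 2043.
Total: 8 + 28 + 31 + 30 + 31 + 30 + 31 + 31 + 30 + 31 + 30 + 31 + 31 + 28 + 31 + 30 + 31 + 30 + 31 + 31 + 30 + 31 + 6 = 652.

652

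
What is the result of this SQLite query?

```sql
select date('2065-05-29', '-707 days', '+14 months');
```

2064-08-22

Applying '-707 days' to 2065-05-29: counting 707 days back gives 2063-06-22.
Adding +14 months to 2063-06-22 gives 2064-08-22.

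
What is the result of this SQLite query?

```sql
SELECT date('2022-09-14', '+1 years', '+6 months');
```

Adding +1 year to 2022-09-14 gives 2023-09-14.
Adding +6 months to 2023-09-14 gives 2024-03-14.

2024-03-14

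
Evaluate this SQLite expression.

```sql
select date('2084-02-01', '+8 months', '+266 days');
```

2085-06-24

Adding +8 months to 2084-02-01 gives 2084-10-01.
Applying '+266 days' to 2084-10-01: counting 266 days forward gives 2085-06-24.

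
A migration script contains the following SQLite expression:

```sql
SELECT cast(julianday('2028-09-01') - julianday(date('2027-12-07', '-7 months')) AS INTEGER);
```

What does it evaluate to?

483

Adding -7 months to 2027-12-07 gives 2027-05-07.
24 days remain in May 2027 after the 7th (31 − 7).
Full months from June 2027 through August 2028 contribute their day counts.
Then 1 day into September 2028.
Total: 24 + 30 + 31 + 31 + 30 + 31 + 30 + 31 + 31 + 29 + 31 + 30 + 31 + 30 + 31 + 31 + 1 = 483.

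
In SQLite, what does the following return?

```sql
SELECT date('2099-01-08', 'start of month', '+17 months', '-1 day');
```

2100-05-31

`start of month` rewinds 2099-01-08 to 2099-01-01.
Adding +17 months to 2099-01-01 gives 2100-06-01.
Going back 1 day from 2100-06-01 reaches 2100-05-31 (last day of May, 31 days).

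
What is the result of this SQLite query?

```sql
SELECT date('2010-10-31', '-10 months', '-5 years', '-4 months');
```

2004-08-31

Adding -10 months to 2010-10-31 gives 2009-12-31.
Adding -5 years to 2009-12-31 gives 2004-12-31.
Adding -4 months to 2004-12-31 gives 2004-08-31.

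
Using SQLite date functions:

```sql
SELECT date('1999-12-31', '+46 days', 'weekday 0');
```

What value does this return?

2000-02-20

Applying '+46 days' to 1999-12-31: counting 46 days forward gives 2000-02-15.
`weekday 0` advances to the next Sunday; 2000-02-15 is a Tuesday, so it moves forward to 2000-02-20.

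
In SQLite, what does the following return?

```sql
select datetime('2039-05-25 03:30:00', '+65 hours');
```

+65 hours from 2039-05-25 03:30:00 is 2039-05-27 20:30:00 (crosses midnight).

2039-05-27 20:30:00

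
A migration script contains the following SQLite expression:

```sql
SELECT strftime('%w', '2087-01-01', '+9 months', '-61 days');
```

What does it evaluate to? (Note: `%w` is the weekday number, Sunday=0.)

5

First apply '+9 months', '-61 days': 2087-01-01 → 2087-08-01.
2087-08-01 is a Friday; with Sunday=0 that is 5.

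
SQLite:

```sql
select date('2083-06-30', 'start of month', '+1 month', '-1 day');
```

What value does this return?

2083-06-30

`start of month` rewinds 2083-06-30 to 2083-06-01.
Adding +1 month to 2083-06-01 gives 2083-07-01.
Going back 1 day from 2083-07-01 reaches 2083-06-30 (last day of June, 30 days).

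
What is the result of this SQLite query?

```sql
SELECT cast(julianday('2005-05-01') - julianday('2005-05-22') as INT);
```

-21

Both dates are in May 2005: 22 − 1 = 21.
The subtraction is earlier − later, so the result is −21 → -21.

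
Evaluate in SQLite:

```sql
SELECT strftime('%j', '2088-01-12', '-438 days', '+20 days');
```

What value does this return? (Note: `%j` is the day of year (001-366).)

324

First apply '-438 days', '+20 days': 2088-01-12 → 2086-11-20.
Day-of-year for 2086-11-20: days since 2086-01-01 inclusive = 324, zero-padded to 324.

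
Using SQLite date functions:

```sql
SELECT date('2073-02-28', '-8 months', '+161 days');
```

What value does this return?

2072-12-06

Adding -8 months to 2073-02-28 gives 2072-06-28.
Applying '+161 days' to 2072-06-28: counting 161 days forward gives 2072-12-06.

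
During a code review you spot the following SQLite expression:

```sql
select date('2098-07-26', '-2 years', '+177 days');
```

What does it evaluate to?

Adding -2 years to 2098-07-26 gives 2096-07-26.
Applying '+177 days' to 2096-07-26: counting 177 days forward gives 2097-01-19.

2097-01-19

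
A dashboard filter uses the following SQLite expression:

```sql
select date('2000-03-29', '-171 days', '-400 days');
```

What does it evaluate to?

1998-09-05

Applying '-171 days' to 2000-03-29: counting 171 days back gives 1999-10-10.
Applying '-400 days' to 1999-10-10: counting 400 days back gives 1998-09-05.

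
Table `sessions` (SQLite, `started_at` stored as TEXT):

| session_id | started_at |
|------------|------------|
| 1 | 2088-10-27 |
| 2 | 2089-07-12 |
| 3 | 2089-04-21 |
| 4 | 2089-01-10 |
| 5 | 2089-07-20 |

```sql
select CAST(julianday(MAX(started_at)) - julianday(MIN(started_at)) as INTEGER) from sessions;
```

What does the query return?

MIN = 2088-10-27, MAX = 2089-07-20.
4 days remain in October 2088 after the 27th (31 − 27).
Full months from November 2088 through June 2089 contribute their day counts.
Then 20 days into July 2089.
Total: 4 + 30 + 31 + 31 + 28 + 31 + 30 + 31 + 30 + 20 = 266.

266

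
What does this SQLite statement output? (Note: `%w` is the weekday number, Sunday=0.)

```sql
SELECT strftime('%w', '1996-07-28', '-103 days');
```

2

First apply '-103 days': 1996-07-28 → 1996-04-16.
1996-04-16 is a Tuesday; with Sunday=0 that is 2.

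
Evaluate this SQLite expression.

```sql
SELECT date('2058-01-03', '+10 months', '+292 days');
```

2059-08-22

Adding +10 months to 2058-01-03 gives 2058-11-03.
Applying '+292 days' to 2058-11-03: counting 292 days forward gives 2059-08-22.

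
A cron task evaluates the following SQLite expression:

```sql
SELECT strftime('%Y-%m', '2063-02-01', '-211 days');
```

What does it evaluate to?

First apply '-211 days': 2063-02-01 → 2062-07-05.
`%Y-%m` extracts the year-month: 2062-07.

2062-07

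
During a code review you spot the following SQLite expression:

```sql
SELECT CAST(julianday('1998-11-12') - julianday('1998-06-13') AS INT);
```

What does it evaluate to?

17 days remain in June 1998 after the 13th (30 − 13).
July 1998: 31 days.
August 1998: 31 days.
September 1998: 30 days.
October 1998: 31 days.
Then 12 days into November 1998.
Total: 17 + 31 + 31 + 30 + 31 + 12 = 152.

152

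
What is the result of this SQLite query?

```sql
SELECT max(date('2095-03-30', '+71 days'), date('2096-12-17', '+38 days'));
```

date('2095-03-30', '+71 days') → 2095-06-09.
date('2096-12-17', '+38 days') → 2097-01-24.
Later of the two is 2097-01-24.

2097-01-24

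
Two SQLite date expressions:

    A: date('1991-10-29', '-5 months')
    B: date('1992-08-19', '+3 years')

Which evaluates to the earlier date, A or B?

A = 1991-05-29.
B = 1995-08-19.
A is earlier.

A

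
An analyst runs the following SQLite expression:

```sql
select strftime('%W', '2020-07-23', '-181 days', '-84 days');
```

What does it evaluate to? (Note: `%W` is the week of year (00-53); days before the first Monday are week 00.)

First apply '-181 days', '-84 days': 2020-07-23 → 2019-11-01.
2019-11-01 is a Friday. SQLite's %W counts Mondays since the year started; the result is 43.

43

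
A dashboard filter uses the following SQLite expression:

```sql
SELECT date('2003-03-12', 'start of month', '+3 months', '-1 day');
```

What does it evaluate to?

`start of month` rewinds 2003-03-12 to 2003-03-01.
Adding +3 months to 2003-03-01 gives 2003-06-01.
Going back 1 day from 2003-06-01 reaches 2003-05-31 (last day of May, 31 days).

2003-05-31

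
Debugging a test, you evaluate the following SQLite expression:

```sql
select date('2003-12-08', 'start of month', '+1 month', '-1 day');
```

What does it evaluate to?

2003-12-31

`start of month` rewinds 2003-12-08 to 2003-12-01.
Adding +1 month to 2003-12-01 gives 2004-01-01.
Going back 1 day from 2004-01-01 reaches 2003-12-31 (last day of December, 31 days).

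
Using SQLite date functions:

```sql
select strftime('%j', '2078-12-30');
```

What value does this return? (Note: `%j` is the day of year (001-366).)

Day-of-year for 2078-12-30: days since 2078-01-01 inclusive = 364, zero-padded to 364.

364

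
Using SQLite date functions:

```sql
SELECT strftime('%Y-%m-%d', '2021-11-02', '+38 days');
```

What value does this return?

2021-12-10

First apply '+38 days': 2021-11-02 → 2021-12-10.
`%Y-%m-%d` extracts the ISO date: 2021-12-10.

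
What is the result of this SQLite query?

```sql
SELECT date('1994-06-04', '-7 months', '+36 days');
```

1993-12-10

Adding -7 months to 1994-06-04 gives 1993-11-04.
November 1993 has 30 days; 26 remain after the 4th, so 27 days reach 1993-12-01.
Advancing 9 more days within December lands on 1993-12-10.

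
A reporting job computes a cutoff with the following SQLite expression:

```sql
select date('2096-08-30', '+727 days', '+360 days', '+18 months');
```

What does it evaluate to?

2101-02-22

Applying '+727 days' to 2096-08-30: counting 727 days forward gives 2098-08-27.
Applying '+360 days' to 2098-08-27: counting 360 days forward gives 2099-08-22.
Adding +18 months to 2099-08-22 gives 2101-02-22.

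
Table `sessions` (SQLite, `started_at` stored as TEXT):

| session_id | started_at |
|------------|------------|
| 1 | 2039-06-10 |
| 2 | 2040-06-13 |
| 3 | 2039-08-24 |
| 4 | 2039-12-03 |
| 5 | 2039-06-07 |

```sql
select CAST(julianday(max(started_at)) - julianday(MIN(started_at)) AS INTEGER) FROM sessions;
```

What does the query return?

MIN = 2039-06-07, MAX = 2040-06-13.
23 days remain in June 2039 after the 7th (30 − 7).
Full months from July 2039 through May 2040 contribute their day counts.
Then 13 days into June 2040.
Total: 23 + 31 + 31 + 30 + 31 + 30 + 31 + 31 + 29 + 31 + 30 + 31 + 13 = 372.

372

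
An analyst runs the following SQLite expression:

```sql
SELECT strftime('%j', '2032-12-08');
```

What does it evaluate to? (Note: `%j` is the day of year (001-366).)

Day-of-year for 2032-12-08: days since 2032-01-01 inclusive = 343, zero-padded to 343.

343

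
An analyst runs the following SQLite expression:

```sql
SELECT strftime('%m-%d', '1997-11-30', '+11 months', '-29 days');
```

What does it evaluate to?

First apply '+11 months', '-29 days': 1997-11-30 → 1998-10-01.
`%m-%d` extracts the month-day: 10-01.

10-01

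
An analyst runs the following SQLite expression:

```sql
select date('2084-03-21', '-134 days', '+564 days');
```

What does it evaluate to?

2085-05-25

Applying '-134 days' to 2084-03-21: counting 134 days back gives 2083-11-08.
Applying '+564 days' to 2083-11-08: counting 564 days forward gives 2085-05-25.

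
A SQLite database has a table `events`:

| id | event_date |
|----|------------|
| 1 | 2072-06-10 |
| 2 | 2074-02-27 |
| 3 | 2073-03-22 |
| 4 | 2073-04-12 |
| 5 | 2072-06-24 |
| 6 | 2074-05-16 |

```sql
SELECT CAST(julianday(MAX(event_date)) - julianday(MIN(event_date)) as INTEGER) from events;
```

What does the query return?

MIN = 2072-06-10, MAX = 2074-05-16.
20 days remain in June 2072 after the 10th (30 − 10).
Full months from July 2072 through April 2074 contribute their day counts.
Then 16 days into May 2074.
Total: 20 + 31 + 31 + 30 + 31 + 30 + 31 + 31 + 28 + 31 + 30 + 31 + 30 + 31 + 31 + 30 + 31 + 30 + 31 + 31 + 28 + 31 + 30 + 16 = 705.

705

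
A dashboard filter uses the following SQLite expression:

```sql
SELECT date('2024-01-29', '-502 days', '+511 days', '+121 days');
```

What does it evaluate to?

2024-06-07

Applying '-502 days' to 2024-01-29: counting 502 days back gives 2022-09-14.
Applying '+511 days' to 2022-09-14: counting 511 days forward gives 2024-02-07.
Applying '+121 days' to 2024-02-07: counting 121 days forward gives 2024-06-07.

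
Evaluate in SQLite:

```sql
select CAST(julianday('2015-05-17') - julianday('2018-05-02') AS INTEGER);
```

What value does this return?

14 days remain in May 2015 after the 17th (31 − 17).
Full months from June 2015 through April 2018 contribute their day counts.
Then 2 days into May 2018.
Total: 14 + 30 + 31 + 31 + 30 + 31 + 30 + 31 + 31 + 29 + 31 + 30 + 31 + 30 + 31 + 31 + 30 + 31 + 30 + 31 + 31 + 28 + 31 + 30 + 31 + 30 + 31 + 31 + 30 + 31 + 30 + 31 + 31 + 28 + 31 + 30 + 2 = 1081.
The subtraction is earlier − later, so the result is −1081 → -1081.

-1081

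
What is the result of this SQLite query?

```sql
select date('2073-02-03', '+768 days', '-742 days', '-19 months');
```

2071-08-01

Applying '+768 days' to 2073-02-03: counting 768 days forward gives 2075-03-13.
Applying '-742 days' to 2075-03-13: counting 742 days back gives 2073-03-01.
Adding -19 months to 2073-03-01 gives 2071-08-01.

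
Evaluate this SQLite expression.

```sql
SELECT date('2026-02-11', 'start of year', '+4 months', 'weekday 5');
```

`start of year` rewinds 2026-02-11 to 2026-01-01.
Adding +4 months to 2026-01-01 gives 2026-05-01.
`weekday 5` advances to the next Friday; 2026-05-01 is already a Friday, so it stays at 2026-05-01.

2026-05-01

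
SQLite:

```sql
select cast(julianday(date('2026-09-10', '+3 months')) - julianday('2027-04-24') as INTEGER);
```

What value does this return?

Adding +3 months to 2026-09-10 gives 2026-12-10.
21 days remain in December 2026 after the 10th (31 − 10).
January 2027: 31 days.
February 2027: 28 days.
March 2027: 31 days.
Then 24 days into April 2027.
Total: 21 + 31 + 28 + 31 + 24 = 135.
The subtraction is earlier − later, so the result is −135 → -135.

-135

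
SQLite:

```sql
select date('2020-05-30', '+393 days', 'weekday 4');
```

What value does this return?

Applying '+393 days' to 2020-05-30: counting 393 days forward gives 2021-06-27.
`weekday 4` advances to the next Thursday; 2021-06-27 is a Sunday, so it moves forward to 2021-07-01.

2021-07-01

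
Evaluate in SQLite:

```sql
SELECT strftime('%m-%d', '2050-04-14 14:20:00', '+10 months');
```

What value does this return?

First apply '+10 months': 2050-04-14 14:20:00 → 2051-02-14 14:20:00.
`%m-%d` extracts the month-day: 02-14.

02-14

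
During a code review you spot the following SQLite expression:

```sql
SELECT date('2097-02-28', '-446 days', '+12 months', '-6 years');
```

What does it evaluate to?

2090-12-10

Applying '-446 days' to 2097-02-28: counting 446 days back gives 2095-12-10.
Adding +12 months to 2095-12-10 gives 2096-12-10.
Adding -6 years to 2096-12-10 gives 2090-12-10.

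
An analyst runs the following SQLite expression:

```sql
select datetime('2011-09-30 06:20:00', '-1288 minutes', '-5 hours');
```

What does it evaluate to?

2011-09-29 03:52:00

1288 minutes = 21h 28m; -1288 minutes from 2011-09-30 06:20:00 is 2011-09-29 08:52:00 (crosses midnight).
-5 hours from 2011-09-29 08:52:00 is 2011-09-29 03:52:00.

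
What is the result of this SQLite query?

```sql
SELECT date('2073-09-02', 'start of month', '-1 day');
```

2073-08-31

`start of month` rewinds 2073-09-02 to 2073-09-01.
Going back 1 day from 2073-09-01 reaches 2073-08-31 (last day of August, 31 days).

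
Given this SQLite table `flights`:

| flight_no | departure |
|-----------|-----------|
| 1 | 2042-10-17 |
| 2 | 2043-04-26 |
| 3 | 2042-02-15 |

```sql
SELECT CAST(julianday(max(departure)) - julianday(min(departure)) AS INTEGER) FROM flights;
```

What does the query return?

MIN = 2042-02-15, MAX = 2043-04-26.
13 days remain in February 2042 after the 15th (28 − 15).
Full months from March 2042 through March 2043 contribute their day counts.
Then 26 days into April 2043.
Total: 13 + 31 + 30 + 31 + 30 + 31 + 31 + 30 + 31 + 30 + 31 + 31 + 28 + 31 + 26 = 435.

435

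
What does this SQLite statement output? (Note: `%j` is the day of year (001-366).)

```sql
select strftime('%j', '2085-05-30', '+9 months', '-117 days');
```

309

First apply '+9 months', '-117 days': 2085-05-30 → 2085-11-05.
Day-of-year for 2085-11-05: days since 2085-01-01 inclusive = 309, zero-padded to 309.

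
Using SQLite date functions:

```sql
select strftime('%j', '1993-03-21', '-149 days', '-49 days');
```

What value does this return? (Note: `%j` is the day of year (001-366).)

First apply '-149 days', '-49 days': 1993-03-21 → 1992-09-04.
Day-of-year for 1992-09-04: days since 1992-01-01 inclusive = 248, zero-padded to 248.

248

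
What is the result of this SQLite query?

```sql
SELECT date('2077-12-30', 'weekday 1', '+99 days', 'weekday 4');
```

2078-04-14

`weekday 1` advances to the next Monday; 2077-12-30 is a Thursday, so it moves forward to 2078-01-03.
Applying '+99 days' to 2078-01-03: counting 99 days forward gives 2078-04-12.
`weekday 4` advances to the next Thursday; 2078-04-12 is a Tuesday, so it moves forward to 2078-04-14.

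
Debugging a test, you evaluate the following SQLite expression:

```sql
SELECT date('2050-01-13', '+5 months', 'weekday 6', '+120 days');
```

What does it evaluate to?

2050-10-16

Adding +5 months to 2050-01-13 gives 2050-06-13.
`weekday 6` advances to the next Saturday; 2050-06-13 is a Monday, so it moves forward to 2050-06-18.
Applying '+120 days' to 2050-06-18: counting 120 days forward gives 2050-10-16.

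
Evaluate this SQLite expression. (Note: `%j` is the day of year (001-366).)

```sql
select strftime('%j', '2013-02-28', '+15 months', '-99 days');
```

First apply '+15 months', '-99 days': 2013-02-28 → 2014-02-18.
Day-of-year for 2014-02-18: days since 2014-01-01 inclusive = 49, zero-padded to 049.

049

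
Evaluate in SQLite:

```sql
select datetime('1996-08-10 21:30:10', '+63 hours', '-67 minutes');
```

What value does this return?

+63 hours from 1996-08-10 21:30:10 is 1996-08-13 12:30:10 (crosses midnight).
67 minutes = 1h 7m; -67 minutes from 1996-08-13 12:30:10 is 1996-08-13 11:23:10.

1996-08-13 11:23:10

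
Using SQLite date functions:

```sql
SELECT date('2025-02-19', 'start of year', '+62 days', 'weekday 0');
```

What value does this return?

`start of year` rewinds 2025-02-19 to 2025-01-01.
Applying '+62 days' to 2025-01-01: counting 62 days forward gives 2025-03-04.
`weekday 0` advances to the next Sunday; 2025-03-04 is a Tuesday, so it moves forward to 2025-03-09.

2025-03-09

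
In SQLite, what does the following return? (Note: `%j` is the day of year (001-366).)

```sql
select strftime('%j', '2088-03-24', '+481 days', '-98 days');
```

First apply '+481 days', '-98 days': 2088-03-24 → 2089-04-11.
Day-of-year for 2089-04-11: days since 2089-01-01 inclusive = 101, zero-padded to 101.

101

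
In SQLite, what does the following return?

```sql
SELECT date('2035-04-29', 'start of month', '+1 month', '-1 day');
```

`start of month` rewinds 2035-04-29 to 2035-04-01.
Adding +1 month to 2035-04-01 gives 2035-05-01.
Going back 1 day from 2035-05-01 reaches 2035-04-30 (last day of April, 30 days).

2035-04-30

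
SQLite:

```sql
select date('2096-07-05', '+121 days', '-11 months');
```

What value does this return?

Applying '+121 days' to 2096-07-05: counting 121 days forward gives 2096-11-03.
Adding -11 months to 2096-11-03 gives 2095-12-03.

2095-12-03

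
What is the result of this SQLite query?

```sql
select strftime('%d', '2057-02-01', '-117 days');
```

First apply '-117 days': 2057-02-01 → 2056-10-07.
`%d` extracts the 2-digit day of month: 07.

07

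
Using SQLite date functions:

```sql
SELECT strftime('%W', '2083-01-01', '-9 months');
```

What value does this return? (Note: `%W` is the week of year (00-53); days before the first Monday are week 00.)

13

First apply '-9 months': 2083-01-01 → 2082-04-01.
2082-04-01 is a Wednesday. SQLite's %W counts Mondays since the year started; the result is 13.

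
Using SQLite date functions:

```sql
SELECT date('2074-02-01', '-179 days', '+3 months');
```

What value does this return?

Applying '-179 days' to 2074-02-01: counting 179 days back gives 2073-08-06.
Adding +3 months to 2073-08-06 gives 2073-11-06.

2073-11-06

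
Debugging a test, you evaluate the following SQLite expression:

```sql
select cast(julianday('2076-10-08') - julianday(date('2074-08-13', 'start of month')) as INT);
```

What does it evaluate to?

`start of month` rewinds 2074-08-13 to 2074-08-01.
30 days remain in August 2074 after the 1st (31 − 1).
Full months from September 2074 through September 2076 contribute their day counts.
Then 8 days into October 2076.
Total: 30 + 30 + 31 + 30 + 31 + 31 + 28 + 31 + 30 + 31 + 30 + 31 + 31 + 30 + 31 + 30 + 31 + 31 + 29 + 31 + 30 + 31 + 30 + 31 + 31 + 30 + 8 = 799.

799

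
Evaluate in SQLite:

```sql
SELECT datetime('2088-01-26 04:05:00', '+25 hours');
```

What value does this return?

+25 hours from 2088-01-26 04:05:00 is 2088-01-27 05:05:00 (crosses midnight).

2088-01-27 05:05:00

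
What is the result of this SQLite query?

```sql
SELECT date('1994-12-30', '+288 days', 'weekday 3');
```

Applying '+288 days' to 1994-12-30: counting 288 days forward gives 1995-10-14.
`weekday 3` advances to the next Wednesday; 1995-10-14 is a Saturday, so it moves forward to 1995-10-18.

1995-10-18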